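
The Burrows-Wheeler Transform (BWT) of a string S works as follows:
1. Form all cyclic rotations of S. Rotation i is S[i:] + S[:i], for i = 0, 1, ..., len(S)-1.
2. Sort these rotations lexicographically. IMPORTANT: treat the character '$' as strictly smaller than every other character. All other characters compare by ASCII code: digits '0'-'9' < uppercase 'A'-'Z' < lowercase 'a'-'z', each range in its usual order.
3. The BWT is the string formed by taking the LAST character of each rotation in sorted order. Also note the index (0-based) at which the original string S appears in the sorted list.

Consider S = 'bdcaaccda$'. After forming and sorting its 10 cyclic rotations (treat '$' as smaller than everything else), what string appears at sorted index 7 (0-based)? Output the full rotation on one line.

All 10 rotations (rotation i = S[i:]+S[:i]):
  rot[0] = bdcaaccda$
  rot[1] = dcaaccda$b
  rot[2] = caaccda$bd
  rot[3] = aaccda$bdc
  rot[4] = accda$bdca
  rot[5] = ccda$bdcaa
  rot[6] = cda$bdcaac
  rot[7] = da$bdcaacc
  rot[8] = a$bdcaaccd
  rot[9] = $bdcaaccda
Sorted (with $ < everything):
  sorted[0] = $bdcaaccda
  sorted[1] = a$bdcaaccd
  sorted[2] = aaccda$bdc
  sorted[3] = accda$bdca
  sorted[4] = bdcaaccda$
  sorted[5] = caaccda$bd
  sorted[6] = ccda$bdcaa
  sorted[7] = cda$bdcaac
  sorted[8] = da$bdcaacc
  sorted[9] = dcaaccda$b
sorted[7] = cda$bdcaac

Answer: cda$bdcaac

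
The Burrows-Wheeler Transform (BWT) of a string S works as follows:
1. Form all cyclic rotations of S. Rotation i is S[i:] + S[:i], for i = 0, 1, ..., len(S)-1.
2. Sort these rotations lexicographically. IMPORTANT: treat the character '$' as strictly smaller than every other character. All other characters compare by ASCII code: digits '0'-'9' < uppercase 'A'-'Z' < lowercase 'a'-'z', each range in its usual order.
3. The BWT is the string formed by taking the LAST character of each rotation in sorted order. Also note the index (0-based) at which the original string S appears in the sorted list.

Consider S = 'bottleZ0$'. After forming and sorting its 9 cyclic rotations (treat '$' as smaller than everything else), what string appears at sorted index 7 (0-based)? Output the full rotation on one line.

Answer: tleZ0$bot

Derivation:
All 9 rotations (rotation i = S[i:]+S[:i]):
  rot[0] = bottleZ0$
  rot[1] = ottleZ0$b
  rot[2] = ttleZ0$bo
  rot[3] = tleZ0$bot
  rot[4] = leZ0$bott
  rot[5] = eZ0$bottl
  rot[6] = Z0$bottle
  rot[7] = 0$bottleZ
  rot[8] = $bottleZ0
Sorted (with $ < everything):
  sorted[0] = $bottleZ0
  sorted[1] = 0$bottleZ
  sorted[2] = Z0$bottle
  sorted[3] = bottleZ0$
  sorted[4] = eZ0$bottl
  sorted[5] = leZ0$bott
  sorted[6] = ottleZ0$b
  sorted[7] = tleZ0$bot
  sorted[8] = ttleZ0$bo
sorted[7] = tleZ0$bot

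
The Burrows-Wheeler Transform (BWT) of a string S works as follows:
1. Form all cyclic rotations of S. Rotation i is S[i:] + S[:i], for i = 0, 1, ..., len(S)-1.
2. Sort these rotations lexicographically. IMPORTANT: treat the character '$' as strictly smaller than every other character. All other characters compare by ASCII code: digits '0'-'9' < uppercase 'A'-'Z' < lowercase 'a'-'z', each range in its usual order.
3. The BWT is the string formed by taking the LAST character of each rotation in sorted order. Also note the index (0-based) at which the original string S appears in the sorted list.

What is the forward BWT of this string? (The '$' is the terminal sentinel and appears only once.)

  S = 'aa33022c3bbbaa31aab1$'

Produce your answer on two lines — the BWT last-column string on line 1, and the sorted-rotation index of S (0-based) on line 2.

Answer: 13b3023aacaab$1aabb32
13

Derivation:
All 21 rotations (rotation i = S[i:]+S[:i]):
  rot[0] = aa33022c3bbbaa31aab1$
  rot[1] = a33022c3bbbaa31aab1$a
  rot[2] = 33022c3bbbaa31aab1$aa
  rot[3] = 3022c3bbbaa31aab1$aa3
  rot[4] = 022c3bbbaa31aab1$aa33
  rot[5] = 22c3bbbaa31aab1$aa330
  rot[6] = 2c3bbbaa31aab1$aa3302
  rot[7] = c3bbbaa31aab1$aa33022
  rot[8] = 3bbbaa31aab1$aa33022c
  rot[9] = bbbaa31aab1$aa33022c3
  rot[10] = bbaa31aab1$aa33022c3b
  rot[11] = baa31aab1$aa33022c3bb
  rot[12] = aa31aab1$aa33022c3bbb
  rot[13] = a31aab1$aa33022c3bbba
  rot[14] = 31aab1$aa33022c3bbbaa
  rot[15] = 1aab1$aa33022c3bbbaa3
  rot[16] = aab1$aa33022c3bbbaa31
  rot[17] = ab1$aa33022c3bbbaa31a
  rot[18] = b1$aa33022c3bbbaa31aa
  rot[19] = 1$aa33022c3bbbaa31aab
  rot[20] = $aa33022c3bbbaa31aab1
Sorted (with $ < everything):
  sorted[0] = $aa33022c3bbbaa31aab1  (last char: '1')
  sorted[1] = 022c3bbbaa31aab1$aa33  (last char: '3')
  sorted[2] = 1$aa33022c3bbbaa31aab  (last char: 'b')
  sorted[3] = 1aab1$aa33022c3bbbaa3  (last char: '3')
  sorted[4] = 22c3bbbaa31aab1$aa330  (last char: '0')
  sorted[5] = 2c3bbbaa31aab1$aa3302  (last char: '2')
  sorted[6] = 3022c3bbbaa31aab1$aa3  (last char: '3')
  sorted[7] = 31aab1$aa33022c3bbbaa  (last char: 'a')
  sorted[8] = 33022c3bbbaa31aab1$aa  (last char: 'a')
  sorted[9] = 3bbbaa31aab1$aa33022c  (last char: 'c')
  sorted[10] = a31aab1$aa33022c3bbba  (last char: 'a')
  sorted[11] = a33022c3bbbaa31aab1$a  (last char: 'a')
  sorted[12] = aa31aab1$aa33022c3bbb  (last char: 'b')
  sorted[13] = aa33022c3bbbaa31aab1$  (last char: '$')
  sorted[14] = aab1$aa33022c3bbbaa31  (last char: '1')
  sorted[15] = ab1$aa33022c3bbbaa31a  (last char: 'a')
  sorted[16] = b1$aa33022c3bbbaa31aa  (last char: 'a')
  sorted[17] = baa31aab1$aa33022c3bb  (last char: 'b')
  sorted[18] = bbaa31aab1$aa33022c3b  (last char: 'b')
  sorted[19] = bbbaa31aab1$aa33022c3  (last char: '3')
  sorted[20] = c3bbbaa31aab1$aa33022  (last char: '2')
Last column: 13b3023aacaab$1aabb32
Original string S is at sorted index 13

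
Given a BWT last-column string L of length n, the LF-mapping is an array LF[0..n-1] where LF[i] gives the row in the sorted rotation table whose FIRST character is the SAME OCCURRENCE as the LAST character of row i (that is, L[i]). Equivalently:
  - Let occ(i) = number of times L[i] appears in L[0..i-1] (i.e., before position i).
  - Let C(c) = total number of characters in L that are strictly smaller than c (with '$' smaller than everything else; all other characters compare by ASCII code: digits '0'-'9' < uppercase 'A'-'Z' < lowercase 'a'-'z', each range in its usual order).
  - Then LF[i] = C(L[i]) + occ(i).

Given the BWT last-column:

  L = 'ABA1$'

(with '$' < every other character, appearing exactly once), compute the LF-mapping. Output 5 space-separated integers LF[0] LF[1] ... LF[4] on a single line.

Char counts: '$':1, '1':1, 'A':2, 'B':1
C (first-col start): C('$')=0, C('1')=1, C('A')=2, C('B')=4
L[0]='A': occ=0, LF[0]=C('A')+0=2+0=2
L[1]='B': occ=0, LF[1]=C('B')+0=4+0=4
L[2]='A': occ=1, LF[2]=C('A')+1=2+1=3
L[3]='1': occ=0, LF[3]=C('1')+0=1+0=1
L[4]='$': occ=0, LF[4]=C('$')+0=0+0=0

Answer: 2 4 3 1 0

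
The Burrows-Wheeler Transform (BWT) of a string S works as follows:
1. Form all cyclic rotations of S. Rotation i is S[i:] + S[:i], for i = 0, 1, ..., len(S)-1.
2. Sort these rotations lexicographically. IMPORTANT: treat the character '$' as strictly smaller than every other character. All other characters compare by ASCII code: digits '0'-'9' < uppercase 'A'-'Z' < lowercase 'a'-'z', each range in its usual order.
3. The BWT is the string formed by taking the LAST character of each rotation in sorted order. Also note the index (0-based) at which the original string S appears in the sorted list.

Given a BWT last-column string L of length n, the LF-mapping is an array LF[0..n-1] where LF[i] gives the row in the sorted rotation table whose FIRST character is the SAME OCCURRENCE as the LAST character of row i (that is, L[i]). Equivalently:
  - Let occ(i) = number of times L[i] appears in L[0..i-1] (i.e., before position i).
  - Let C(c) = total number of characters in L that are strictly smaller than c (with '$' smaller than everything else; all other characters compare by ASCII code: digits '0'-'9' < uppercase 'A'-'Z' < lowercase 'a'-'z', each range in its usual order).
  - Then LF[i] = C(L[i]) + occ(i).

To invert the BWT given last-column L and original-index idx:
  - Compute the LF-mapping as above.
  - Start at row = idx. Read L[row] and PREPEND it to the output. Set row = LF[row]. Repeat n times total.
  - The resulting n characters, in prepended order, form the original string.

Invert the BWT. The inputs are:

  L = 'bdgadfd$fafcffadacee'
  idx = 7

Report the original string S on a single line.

LF mapping: 5 8 19 1 9 14 10 0 15 2 16 6 17 18 3 11 4 7 12 13
Walk LF starting at row 7, prepending L[row]:
  step 1: row=7, L[7]='$', prepend. Next row=LF[7]=0
  step 2: row=0, L[0]='b', prepend. Next row=LF[0]=5
  step 3: row=5, L[5]='f', prepend. Next row=LF[5]=14
  step 4: row=14, L[14]='a', prepend. Next row=LF[14]=3
  step 5: row=3, L[3]='a', prepend. Next row=LF[3]=1
  step 6: row=1, L[1]='d', prepend. Next row=LF[1]=8
  step 7: row=8, L[8]='f', prepend. Next row=LF[8]=15
  step 8: row=15, L[15]='d', prepend. Next row=LF[15]=11
  step 9: row=11, L[11]='c', prepend. Next row=LF[11]=6
  step 10: row=6, L[6]='d', prepend. Next row=LF[6]=10
  step 11: row=10, L[10]='f', prepend. Next row=LF[10]=16
  step 12: row=16, L[16]='a', prepend. Next row=LF[16]=4
  step 13: row=4, L[4]='d', prepend. Next row=LF[4]=9
  step 14: row=9, L[9]='a', prepend. Next row=LF[9]=2
  step 15: row=2, L[2]='g', prepend. Next row=LF[2]=19
  step 16: row=19, L[19]='e', prepend. Next row=LF[19]=13
  step 17: row=13, L[13]='f', prepend. Next row=LF[13]=18
  step 18: row=18, L[18]='e', prepend. Next row=LF[18]=12
  step 19: row=12, L[12]='f', prepend. Next row=LF[12]=17
  step 20: row=17, L[17]='c', prepend. Next row=LF[17]=7
Reversed output: cfefegadafdcdfdaafb$

Answer: cfefegadafdcdfdaafb$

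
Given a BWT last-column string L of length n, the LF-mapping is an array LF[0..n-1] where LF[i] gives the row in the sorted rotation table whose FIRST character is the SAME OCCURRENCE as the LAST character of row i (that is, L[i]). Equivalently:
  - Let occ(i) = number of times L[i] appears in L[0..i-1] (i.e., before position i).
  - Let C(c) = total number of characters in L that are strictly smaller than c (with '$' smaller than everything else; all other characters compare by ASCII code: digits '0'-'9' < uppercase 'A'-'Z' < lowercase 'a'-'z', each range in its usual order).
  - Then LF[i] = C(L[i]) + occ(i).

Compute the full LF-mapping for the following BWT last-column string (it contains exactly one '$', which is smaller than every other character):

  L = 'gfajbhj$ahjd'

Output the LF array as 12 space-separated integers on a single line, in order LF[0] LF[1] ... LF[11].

Char counts: '$':1, 'a':2, 'b':1, 'd':1, 'f':1, 'g':1, 'h':2, 'j':3
C (first-col start): C('$')=0, C('a')=1, C('b')=3, C('d')=4, C('f')=5, C('g')=6, C('h')=7, C('j')=9
L[0]='g': occ=0, LF[0]=C('g')+0=6+0=6
L[1]='f': occ=0, LF[1]=C('f')+0=5+0=5
L[2]='a': occ=0, LF[2]=C('a')+0=1+0=1
L[3]='j': occ=0, LF[3]=C('j')+0=9+0=9
L[4]='b': occ=0, LF[4]=C('b')+0=3+0=3
L[5]='h': occ=0, LF[5]=C('h')+0=7+0=7
L[6]='j': occ=1, LF[6]=C('j')+1=9+1=10
L[7]='$': occ=0, LF[7]=C('$')+0=0+0=0
L[8]='a': occ=1, LF[8]=C('a')+1=1+1=2
L[9]='h': occ=1, LF[9]=C('h')+1=7+1=8
L[10]='j': occ=2, LF[10]=C('j')+2=9+2=11
L[11]='d': occ=0, LF[11]=C('d')+0=4+0=4

Answer: 6 5 1 9 3 7 10 0 2 8 11 4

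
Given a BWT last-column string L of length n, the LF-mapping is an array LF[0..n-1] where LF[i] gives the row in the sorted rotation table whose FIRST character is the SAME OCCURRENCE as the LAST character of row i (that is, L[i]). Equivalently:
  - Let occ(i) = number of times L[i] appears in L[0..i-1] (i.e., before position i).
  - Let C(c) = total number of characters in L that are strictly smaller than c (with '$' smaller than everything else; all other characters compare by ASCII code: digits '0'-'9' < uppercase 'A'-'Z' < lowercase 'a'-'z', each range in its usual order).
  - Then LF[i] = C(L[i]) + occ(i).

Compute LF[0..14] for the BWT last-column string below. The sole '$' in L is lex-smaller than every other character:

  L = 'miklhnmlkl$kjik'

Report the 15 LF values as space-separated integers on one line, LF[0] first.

Char counts: '$':1, 'h':1, 'i':2, 'j':1, 'k':4, 'l':3, 'm':2, 'n':1
C (first-col start): C('$')=0, C('h')=1, C('i')=2, C('j')=4, C('k')=5, C('l')=9, C('m')=12, C('n')=14
L[0]='m': occ=0, LF[0]=C('m')+0=12+0=12
L[1]='i': occ=0, LF[1]=C('i')+0=2+0=2
L[2]='k': occ=0, LF[2]=C('k')+0=5+0=5
L[3]='l': occ=0, LF[3]=C('l')+0=9+0=9
L[4]='h': occ=0, LF[4]=C('h')+0=1+0=1
L[5]='n': occ=0, LF[5]=C('n')+0=14+0=14
L[6]='m': occ=1, LF[6]=C('m')+1=12+1=13
L[7]='l': occ=1, LF[7]=C('l')+1=9+1=10
L[8]='k': occ=1, LF[8]=C('k')+1=5+1=6
L[9]='l': occ=2, LF[9]=C('l')+2=9+2=11
L[10]='$': occ=0, LF[10]=C('$')+0=0+0=0
L[11]='k': occ=2, LF[11]=C('k')+2=5+2=7
L[12]='j': occ=0, LF[12]=C('j')+0=4+0=4
L[13]='i': occ=1, LF[13]=C('i')+1=2+1=3
L[14]='k': occ=3, LF[14]=C('k')+3=5+3=8

Answer: 12 2 5 9 1 14 13 10 6 11 0 7 4 3 8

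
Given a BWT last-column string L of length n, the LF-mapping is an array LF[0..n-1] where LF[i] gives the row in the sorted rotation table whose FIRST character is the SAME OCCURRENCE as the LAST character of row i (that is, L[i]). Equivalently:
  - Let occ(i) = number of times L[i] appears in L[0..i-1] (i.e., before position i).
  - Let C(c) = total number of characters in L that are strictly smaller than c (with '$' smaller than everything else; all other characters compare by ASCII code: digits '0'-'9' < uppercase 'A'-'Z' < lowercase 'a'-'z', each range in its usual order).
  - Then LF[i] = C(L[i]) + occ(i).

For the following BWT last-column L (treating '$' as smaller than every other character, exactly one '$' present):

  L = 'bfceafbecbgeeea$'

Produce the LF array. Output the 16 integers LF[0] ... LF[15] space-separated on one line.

Char counts: '$':1, 'a':2, 'b':3, 'c':2, 'e':5, 'f':2, 'g':1
C (first-col start): C('$')=0, C('a')=1, C('b')=3, C('c')=6, C('e')=8, C('f')=13, C('g')=15
L[0]='b': occ=0, LF[0]=C('b')+0=3+0=3
L[1]='f': occ=0, LF[1]=C('f')+0=13+0=13
L[2]='c': occ=0, LF[2]=C('c')+0=6+0=6
L[3]='e': occ=0, LF[3]=C('e')+0=8+0=8
L[4]='a': occ=0, LF[4]=C('a')+0=1+0=1
L[5]='f': occ=1, LF[5]=C('f')+1=13+1=14
L[6]='b': occ=1, LF[6]=C('b')+1=3+1=4
L[7]='e': occ=1, LF[7]=C('e')+1=8+1=9
L[8]='c': occ=1, LF[8]=C('c')+1=6+1=7
L[9]='b': occ=2, LF[9]=C('b')+2=3+2=5
L[10]='g': occ=0, LF[10]=C('g')+0=15+0=15
L[11]='e': occ=2, LF[11]=C('e')+2=8+2=10
L[12]='e': occ=3, LF[12]=C('e')+3=8+3=11
L[13]='e': occ=4, LF[13]=C('e')+4=8+4=12
L[14]='a': occ=1, LF[14]=C('a')+1=1+1=2
L[15]='$': occ=0, LF[15]=C('$')+0=0+0=0

Answer: 3 13 6 8 1 14 4 9 7 5 15 10 11 12 2 0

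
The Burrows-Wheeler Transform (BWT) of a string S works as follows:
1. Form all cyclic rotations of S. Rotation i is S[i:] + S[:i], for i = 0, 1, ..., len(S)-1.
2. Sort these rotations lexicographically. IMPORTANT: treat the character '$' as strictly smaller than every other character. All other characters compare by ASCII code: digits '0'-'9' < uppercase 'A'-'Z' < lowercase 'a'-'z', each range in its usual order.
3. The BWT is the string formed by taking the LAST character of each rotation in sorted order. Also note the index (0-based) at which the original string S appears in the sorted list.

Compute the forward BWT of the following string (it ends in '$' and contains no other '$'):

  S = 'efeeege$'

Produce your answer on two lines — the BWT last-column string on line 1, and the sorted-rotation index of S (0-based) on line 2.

All 8 rotations (rotation i = S[i:]+S[:i]):
  rot[0] = efeeege$
  rot[1] = feeege$e
  rot[2] = eeege$ef
  rot[3] = eege$efe
  rot[4] = ege$efee
  rot[5] = ge$efeee
  rot[6] = e$efeeeg
  rot[7] = $efeeege
Sorted (with $ < everything):
  sorted[0] = $efeeege  (last char: 'e')
  sorted[1] = e$efeeeg  (last char: 'g')
  sorted[2] = eeege$ef  (last char: 'f')
  sorted[3] = eege$efe  (last char: 'e')
  sorted[4] = efeeege$  (last char: '$')
  sorted[5] = ege$efee  (last char: 'e')
  sorted[6] = feeege$e  (last char: 'e')
  sorted[7] = ge$efeee  (last char: 'e')
Last column: egfe$eee
Original string S is at sorted index 4

Answer: egfe$eee
4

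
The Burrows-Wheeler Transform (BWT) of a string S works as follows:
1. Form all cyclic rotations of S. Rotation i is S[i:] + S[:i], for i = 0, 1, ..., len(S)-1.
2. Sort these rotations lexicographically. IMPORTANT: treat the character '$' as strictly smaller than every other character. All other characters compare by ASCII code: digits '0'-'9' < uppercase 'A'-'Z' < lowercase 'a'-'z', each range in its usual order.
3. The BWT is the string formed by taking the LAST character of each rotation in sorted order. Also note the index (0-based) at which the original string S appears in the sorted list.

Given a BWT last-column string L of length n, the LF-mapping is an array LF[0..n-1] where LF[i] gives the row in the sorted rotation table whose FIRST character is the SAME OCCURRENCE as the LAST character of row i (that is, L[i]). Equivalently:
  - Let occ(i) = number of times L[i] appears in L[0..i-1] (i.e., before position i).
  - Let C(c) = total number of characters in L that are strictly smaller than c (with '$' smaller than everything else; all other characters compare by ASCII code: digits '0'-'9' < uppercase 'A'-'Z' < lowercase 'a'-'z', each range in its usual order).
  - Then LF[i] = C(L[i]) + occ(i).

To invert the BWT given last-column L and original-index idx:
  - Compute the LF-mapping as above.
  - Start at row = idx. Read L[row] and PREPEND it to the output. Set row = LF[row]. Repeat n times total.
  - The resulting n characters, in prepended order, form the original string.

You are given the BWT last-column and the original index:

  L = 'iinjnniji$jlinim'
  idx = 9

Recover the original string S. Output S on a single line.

LF mapping: 1 2 12 7 13 14 3 8 4 0 9 10 5 15 6 11
Walk LF starting at row 9, prepending L[row]:
  step 1: row=9, L[9]='$', prepend. Next row=LF[9]=0
  step 2: row=0, L[0]='i', prepend. Next row=LF[0]=1
  step 3: row=1, L[1]='i', prepend. Next row=LF[1]=2
  step 4: row=2, L[2]='n', prepend. Next row=LF[2]=12
  step 5: row=12, L[12]='i', prepend. Next row=LF[12]=5
  step 6: row=5, L[5]='n', prepend. Next row=LF[5]=14
  step 7: row=14, L[14]='i', prepend. Next row=LF[14]=6
  step 8: row=6, L[6]='i', prepend. Next row=LF[6]=3
  step 9: row=3, L[3]='j', prepend. Next row=LF[3]=7
  step 10: row=7, L[7]='j', prepend. Next row=LF[7]=8
  step 11: row=8, L[8]='i', prepend. Next row=LF[8]=4
  step 12: row=4, L[4]='n', prepend. Next row=LF[4]=13
  step 13: row=13, L[13]='n', prepend. Next row=LF[13]=15
  step 14: row=15, L[15]='m', prepend. Next row=LF[15]=11
  step 15: row=11, L[11]='l', prepend. Next row=LF[11]=10
  step 16: row=10, L[10]='j', prepend. Next row=LF[10]=9
Reversed output: jlmnnijjiininii$

Answer: jlmnnijjiininii$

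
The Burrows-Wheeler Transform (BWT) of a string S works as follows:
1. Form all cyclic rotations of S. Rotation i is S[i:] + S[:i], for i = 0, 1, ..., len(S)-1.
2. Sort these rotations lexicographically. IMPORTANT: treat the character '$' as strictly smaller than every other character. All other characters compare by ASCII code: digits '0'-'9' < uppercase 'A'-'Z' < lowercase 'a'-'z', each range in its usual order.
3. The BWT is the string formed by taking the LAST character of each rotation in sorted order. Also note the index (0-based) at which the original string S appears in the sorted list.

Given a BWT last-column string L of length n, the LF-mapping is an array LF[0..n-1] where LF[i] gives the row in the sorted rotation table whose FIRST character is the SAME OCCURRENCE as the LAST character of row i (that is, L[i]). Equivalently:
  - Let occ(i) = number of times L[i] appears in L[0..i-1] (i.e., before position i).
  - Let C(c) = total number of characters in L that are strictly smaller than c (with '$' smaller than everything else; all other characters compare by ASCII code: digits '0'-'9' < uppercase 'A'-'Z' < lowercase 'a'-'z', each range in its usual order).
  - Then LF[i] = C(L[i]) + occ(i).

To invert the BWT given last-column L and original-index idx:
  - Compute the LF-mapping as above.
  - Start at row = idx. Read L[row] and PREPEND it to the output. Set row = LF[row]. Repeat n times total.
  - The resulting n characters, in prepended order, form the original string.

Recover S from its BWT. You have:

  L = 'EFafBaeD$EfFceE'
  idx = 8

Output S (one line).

LF mapping: 3 6 8 13 1 9 11 2 0 4 14 7 10 12 5
Walk LF starting at row 8, prepending L[row]:
  step 1: row=8, L[8]='$', prepend. Next row=LF[8]=0
  step 2: row=0, L[0]='E', prepend. Next row=LF[0]=3
  step 3: row=3, L[3]='f', prepend. Next row=LF[3]=13
  step 4: row=13, L[13]='e', prepend. Next row=LF[13]=12
  step 5: row=12, L[12]='c', prepend. Next row=LF[12]=10
  step 6: row=10, L[10]='f', prepend. Next row=LF[10]=14
  step 7: row=14, L[14]='E', prepend. Next row=LF[14]=5
  step 8: row=5, L[5]='a', prepend. Next row=LF[5]=9
  step 9: row=9, L[9]='E', prepend. Next row=LF[9]=4
  step 10: row=4, L[4]='B', prepend. Next row=LF[4]=1
  step 11: row=1, L[1]='F', prepend. Next row=LF[1]=6
  step 12: row=6, L[6]='e', prepend. Next row=LF[6]=11
  step 13: row=11, L[11]='F', prepend. Next row=LF[11]=7
  step 14: row=7, L[7]='D', prepend. Next row=LF[7]=2
  step 15: row=2, L[2]='a', prepend. Next row=LF[2]=8
Reversed output: aDFeFBEaEfcefE$

Answer: aDFeFBEaEfcefE$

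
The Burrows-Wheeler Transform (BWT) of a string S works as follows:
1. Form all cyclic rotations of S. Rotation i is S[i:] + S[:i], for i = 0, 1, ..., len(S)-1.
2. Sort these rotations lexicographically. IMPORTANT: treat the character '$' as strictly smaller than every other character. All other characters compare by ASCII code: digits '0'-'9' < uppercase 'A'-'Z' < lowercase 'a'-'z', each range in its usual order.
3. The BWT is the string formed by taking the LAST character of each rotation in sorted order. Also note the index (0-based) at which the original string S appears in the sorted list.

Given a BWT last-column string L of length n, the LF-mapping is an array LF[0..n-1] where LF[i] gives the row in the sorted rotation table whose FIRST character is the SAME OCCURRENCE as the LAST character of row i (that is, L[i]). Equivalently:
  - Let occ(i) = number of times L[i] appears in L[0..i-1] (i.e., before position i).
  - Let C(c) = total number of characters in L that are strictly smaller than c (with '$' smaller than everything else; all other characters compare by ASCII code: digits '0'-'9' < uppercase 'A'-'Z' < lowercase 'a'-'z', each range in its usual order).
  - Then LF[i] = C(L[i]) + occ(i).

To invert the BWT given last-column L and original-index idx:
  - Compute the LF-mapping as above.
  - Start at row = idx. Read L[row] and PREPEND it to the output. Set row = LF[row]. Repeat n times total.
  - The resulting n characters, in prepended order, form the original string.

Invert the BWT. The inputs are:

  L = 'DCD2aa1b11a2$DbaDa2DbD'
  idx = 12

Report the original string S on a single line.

LF mapping: 8 7 9 4 14 15 1 19 2 3 16 5 0 10 20 17 11 18 6 12 21 13
Walk LF starting at row 12, prepending L[row]:
  step 1: row=12, L[12]='$', prepend. Next row=LF[12]=0
  step 2: row=0, L[0]='D', prepend. Next row=LF[0]=8
  step 3: row=8, L[8]='1', prepend. Next row=LF[8]=2
  step 4: row=2, L[2]='D', prepend. Next row=LF[2]=9
  step 5: row=9, L[9]='1', prepend. Next row=LF[9]=3
  step 6: row=3, L[3]='2', prepend. Next row=LF[3]=4
  step 7: row=4, L[4]='a', prepend. Next row=LF[4]=14
  step 8: row=14, L[14]='b', prepend. Next row=LF[14]=20
  step 9: row=20, L[20]='b', prepend. Next row=LF[20]=21
  step 10: row=21, L[21]='D', prepend. Next row=LF[21]=13
  step 11: row=13, L[13]='D', prepend. Next row=LF[13]=10
  step 12: row=10, L[10]='a', prepend. Next row=LF[10]=16
  step 13: row=16, L[16]='D', prepend. Next row=LF[16]=11
  step 14: row=11, L[11]='2', prepend. Next row=LF[11]=5
  step 15: row=5, L[5]='a', prepend. Next row=LF[5]=15
  step 16: row=15, L[15]='a', prepend. Next row=LF[15]=17
  step 17: row=17, L[17]='a', prepend. Next row=LF[17]=18
  step 18: row=18, L[18]='2', prepend. Next row=LF[18]=6
  step 19: row=6, L[6]='1', prepend. Next row=LF[6]=1
  step 20: row=1, L[1]='C', prepend. Next row=LF[1]=7
  step 21: row=7, L[7]='b', prepend. Next row=LF[7]=19
  step 22: row=19, L[19]='D', prepend. Next row=LF[19]=12
Reversed output: DbC12aaa2DaDDbba21D1D$

Answer: DbC12aaa2DaDDbba21D1D$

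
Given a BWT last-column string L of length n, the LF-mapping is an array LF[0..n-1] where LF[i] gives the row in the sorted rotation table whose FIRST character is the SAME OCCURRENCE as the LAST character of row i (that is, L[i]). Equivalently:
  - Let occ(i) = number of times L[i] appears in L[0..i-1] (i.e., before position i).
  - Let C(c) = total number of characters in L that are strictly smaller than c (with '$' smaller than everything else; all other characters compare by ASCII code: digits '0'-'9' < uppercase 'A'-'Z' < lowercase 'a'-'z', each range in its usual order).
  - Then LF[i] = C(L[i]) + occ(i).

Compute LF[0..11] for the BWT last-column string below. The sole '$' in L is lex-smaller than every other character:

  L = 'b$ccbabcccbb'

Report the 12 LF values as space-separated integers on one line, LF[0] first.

Answer: 2 0 7 8 3 1 4 9 10 11 5 6

Derivation:
Char counts: '$':1, 'a':1, 'b':5, 'c':5
C (first-col start): C('$')=0, C('a')=1, C('b')=2, C('c')=7
L[0]='b': occ=0, LF[0]=C('b')+0=2+0=2
L[1]='$': occ=0, LF[1]=C('$')+0=0+0=0
L[2]='c': occ=0, LF[2]=C('c')+0=7+0=7
L[3]='c': occ=1, LF[3]=C('c')+1=7+1=8
L[4]='b': occ=1, LF[4]=C('b')+1=2+1=3
L[5]='a': occ=0, LF[5]=C('a')+0=1+0=1
L[6]='b': occ=2, LF[6]=C('b')+2=2+2=4
L[7]='c': occ=2, LF[7]=C('c')+2=7+2=9
L[8]='c': occ=3, LF[8]=C('c')+3=7+3=10
L[9]='c': occ=4, LF[9]=C('c')+4=7+4=11
L[10]='b': occ=3, LF[10]=C('b')+3=2+3=5
L[11]='b': occ=4, LF[11]=C('b')+4=2+4=6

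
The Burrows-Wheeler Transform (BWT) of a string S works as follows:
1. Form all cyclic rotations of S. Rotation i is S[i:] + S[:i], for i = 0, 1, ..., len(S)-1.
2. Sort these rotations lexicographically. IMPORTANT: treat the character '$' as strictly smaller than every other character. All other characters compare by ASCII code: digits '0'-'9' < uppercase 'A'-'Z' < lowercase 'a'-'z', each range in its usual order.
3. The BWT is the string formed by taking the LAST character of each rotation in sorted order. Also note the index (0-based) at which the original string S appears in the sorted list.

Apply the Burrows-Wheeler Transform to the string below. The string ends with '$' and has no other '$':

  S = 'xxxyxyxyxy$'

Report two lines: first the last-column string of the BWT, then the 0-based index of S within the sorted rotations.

Answer: y$xyyyxxxxx
1

Derivation:
All 11 rotations (rotation i = S[i:]+S[:i]):
  rot[0] = xxxyxyxyxy$
  rot[1] = xxyxyxyxy$x
  rot[2] = xyxyxyxy$xx
  rot[3] = yxyxyxy$xxx
  rot[4] = xyxyxy$xxxy
  rot[5] = yxyxy$xxxyx
  rot[6] = xyxy$xxxyxy
  rot[7] = yxy$xxxyxyx
  rot[8] = xy$xxxyxyxy
  rot[9] = y$xxxyxyxyx
  rot[10] = $xxxyxyxyxy
Sorted (with $ < everything):
  sorted[0] = $xxxyxyxyxy  (last char: 'y')
  sorted[1] = xxxyxyxyxy$  (last char: '$')
  sorted[2] = xxyxyxyxy$x  (last char: 'x')
  sorted[3] = xy$xxxyxyxy  (last char: 'y')
  sorted[4] = xyxy$xxxyxy  (last char: 'y')
  sorted[5] = xyxyxy$xxxy  (last char: 'y')
  sorted[6] = xyxyxyxy$xx  (last char: 'x')
  sorted[7] = y$xxxyxyxyx  (last char: 'x')
  sorted[8] = yxy$xxxyxyx  (last char: 'x')
  sorted[9] = yxyxy$xxxyx  (last char: 'x')
  sorted[10] = yxyxyxy$xxx  (last char: 'x')
Last column: y$xyyyxxxxx
Original string S is at sorted index 1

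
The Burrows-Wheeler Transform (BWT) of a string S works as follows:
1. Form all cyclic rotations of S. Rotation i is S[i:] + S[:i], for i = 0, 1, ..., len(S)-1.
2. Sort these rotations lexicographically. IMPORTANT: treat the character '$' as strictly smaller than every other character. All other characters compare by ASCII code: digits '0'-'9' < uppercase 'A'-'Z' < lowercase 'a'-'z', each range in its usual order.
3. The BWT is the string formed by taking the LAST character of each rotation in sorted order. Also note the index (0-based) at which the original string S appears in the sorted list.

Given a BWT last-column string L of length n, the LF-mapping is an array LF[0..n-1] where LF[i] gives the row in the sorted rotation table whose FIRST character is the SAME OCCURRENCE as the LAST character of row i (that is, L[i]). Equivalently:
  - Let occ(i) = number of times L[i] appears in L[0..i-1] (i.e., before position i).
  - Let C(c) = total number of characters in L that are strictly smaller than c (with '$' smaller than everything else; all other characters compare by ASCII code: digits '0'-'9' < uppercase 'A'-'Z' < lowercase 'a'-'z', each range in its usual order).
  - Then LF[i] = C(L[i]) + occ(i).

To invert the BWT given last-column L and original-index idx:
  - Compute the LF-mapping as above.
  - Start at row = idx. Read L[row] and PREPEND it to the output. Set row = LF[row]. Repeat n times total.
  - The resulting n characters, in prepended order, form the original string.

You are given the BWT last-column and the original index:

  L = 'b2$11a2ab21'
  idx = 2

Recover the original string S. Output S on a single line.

LF mapping: 9 4 0 1 2 7 5 8 10 6 3
Walk LF starting at row 2, prepending L[row]:
  step 1: row=2, L[2]='$', prepend. Next row=LF[2]=0
  step 2: row=0, L[0]='b', prepend. Next row=LF[0]=9
  step 3: row=9, L[9]='2', prepend. Next row=LF[9]=6
  step 4: row=6, L[6]='2', prepend. Next row=LF[6]=5
  step 5: row=5, L[5]='a', prepend. Next row=LF[5]=7
  step 6: row=7, L[7]='a', prepend. Next row=LF[7]=8
  step 7: row=8, L[8]='b', prepend. Next row=LF[8]=10
  step 8: row=10, L[10]='1', prepend. Next row=LF[10]=3
  step 9: row=3, L[3]='1', prepend. Next row=LF[3]=1
  step 10: row=1, L[1]='2', prepend. Next row=LF[1]=4
  step 11: row=4, L[4]='1', prepend. Next row=LF[4]=2
Reversed output: 1211baa22b$

Answer: 1211baa22b$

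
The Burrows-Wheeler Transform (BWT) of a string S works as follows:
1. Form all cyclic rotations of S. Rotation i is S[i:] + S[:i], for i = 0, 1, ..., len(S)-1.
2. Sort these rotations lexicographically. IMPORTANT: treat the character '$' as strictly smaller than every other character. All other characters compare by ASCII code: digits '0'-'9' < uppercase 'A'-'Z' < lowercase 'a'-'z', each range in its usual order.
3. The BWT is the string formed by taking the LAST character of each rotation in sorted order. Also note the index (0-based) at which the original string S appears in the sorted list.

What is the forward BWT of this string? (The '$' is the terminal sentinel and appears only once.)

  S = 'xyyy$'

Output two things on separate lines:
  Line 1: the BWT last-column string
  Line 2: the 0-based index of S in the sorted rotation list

All 5 rotations (rotation i = S[i:]+S[:i]):
  rot[0] = xyyy$
  rot[1] = yyy$x
  rot[2] = yy$xy
  rot[3] = y$xyy
  rot[4] = $xyyy
Sorted (with $ < everything):
  sorted[0] = $xyyy  (last char: 'y')
  sorted[1] = xyyy$  (last char: '$')
  sorted[2] = y$xyy  (last char: 'y')
  sorted[3] = yy$xy  (last char: 'y')
  sorted[4] = yyy$x  (last char: 'x')
Last column: y$yyx
Original string S is at sorted index 1

Answer: y$yyx
1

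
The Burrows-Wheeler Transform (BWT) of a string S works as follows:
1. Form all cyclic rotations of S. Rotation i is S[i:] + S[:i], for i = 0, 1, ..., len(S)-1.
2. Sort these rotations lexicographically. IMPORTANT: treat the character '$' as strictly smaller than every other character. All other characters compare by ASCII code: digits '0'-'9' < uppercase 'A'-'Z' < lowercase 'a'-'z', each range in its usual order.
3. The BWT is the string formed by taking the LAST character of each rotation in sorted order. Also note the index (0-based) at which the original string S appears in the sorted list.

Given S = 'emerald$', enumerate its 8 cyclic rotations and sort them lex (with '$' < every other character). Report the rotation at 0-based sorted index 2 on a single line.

All 8 rotations (rotation i = S[i:]+S[:i]):
  rot[0] = emerald$
  rot[1] = merald$e
  rot[2] = erald$em
  rot[3] = rald$eme
  rot[4] = ald$emer
  rot[5] = ld$emera
  rot[6] = d$emeral
  rot[7] = $emerald
Sorted (with $ < everything):
  sorted[0] = $emerald
  sorted[1] = ald$emer
  sorted[2] = d$emeral
  sorted[3] = emerald$
  sorted[4] = erald$em
  sorted[5] = ld$emera
  sorted[6] = merald$e
  sorted[7] = rald$eme
sorted[2] = d$emeral

Answer: d$emeral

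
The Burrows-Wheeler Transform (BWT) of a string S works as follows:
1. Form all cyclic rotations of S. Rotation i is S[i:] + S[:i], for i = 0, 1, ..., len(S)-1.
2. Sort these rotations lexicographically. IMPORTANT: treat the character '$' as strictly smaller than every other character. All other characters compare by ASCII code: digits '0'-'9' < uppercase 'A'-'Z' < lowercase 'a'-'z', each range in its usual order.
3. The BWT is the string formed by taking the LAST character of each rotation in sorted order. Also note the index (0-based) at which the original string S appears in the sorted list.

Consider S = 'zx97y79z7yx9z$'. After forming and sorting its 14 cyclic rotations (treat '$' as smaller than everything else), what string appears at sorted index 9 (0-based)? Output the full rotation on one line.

All 14 rotations (rotation i = S[i:]+S[:i]):
  rot[0] = zx97y79z7yx9z$
  rot[1] = x97y79z7yx9z$z
  rot[2] = 97y79z7yx9z$zx
  rot[3] = 7y79z7yx9z$zx9
  rot[4] = y79z7yx9z$zx97
  rot[5] = 79z7yx9z$zx97y
  rot[6] = 9z7yx9z$zx97y7
  rot[7] = z7yx9z$zx97y79
  rot[8] = 7yx9z$zx97y79z
  rot[9] = yx9z$zx97y79z7
  rot[10] = x9z$zx97y79z7y
  rot[11] = 9z$zx97y79z7yx
  rot[12] = z$zx97y79z7yx9
  rot[13] = $zx97y79z7yx9z
Sorted (with $ < everything):
  sorted[0] = $zx97y79z7yx9z
  sorted[1] = 79z7yx9z$zx97y
  sorted[2] = 7y79z7yx9z$zx9
  sorted[3] = 7yx9z$zx97y79z
  sorted[4] = 97y79z7yx9z$zx
  sorted[5] = 9z$zx97y79z7yx
  sorted[6] = 9z7yx9z$zx97y7
  sorted[7] = x97y79z7yx9z$z
  sorted[8] = x9z$zx97y79z7y
  sorted[9] = y79z7yx9z$zx97
  sorted[10] = yx9z$zx97y79z7
  sorted[11] = z$zx97y79z7yx9
  sorted[12] = z7yx9z$zx97y79
  sorted[13] = zx97y79z7yx9z$
sorted[9] = y79z7yx9z$zx97

Answer: y79z7yx9z$zx97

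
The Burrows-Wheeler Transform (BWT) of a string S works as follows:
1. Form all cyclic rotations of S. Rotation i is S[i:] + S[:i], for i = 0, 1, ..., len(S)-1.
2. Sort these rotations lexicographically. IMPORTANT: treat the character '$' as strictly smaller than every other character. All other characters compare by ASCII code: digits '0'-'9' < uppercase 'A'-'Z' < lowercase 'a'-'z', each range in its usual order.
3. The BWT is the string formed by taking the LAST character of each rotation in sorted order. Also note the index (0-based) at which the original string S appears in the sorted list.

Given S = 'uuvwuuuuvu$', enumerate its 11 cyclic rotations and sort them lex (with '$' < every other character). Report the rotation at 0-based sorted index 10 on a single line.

All 11 rotations (rotation i = S[i:]+S[:i]):
  rot[0] = uuvwuuuuvu$
  rot[1] = uvwuuuuvu$u
  rot[2] = vwuuuuvu$uu
  rot[3] = wuuuuvu$uuv
  rot[4] = uuuuvu$uuvw
  rot[5] = uuuvu$uuvwu
  rot[6] = uuvu$uuvwuu
  rot[7] = uvu$uuvwuuu
  rot[8] = vu$uuvwuuuu
  rot[9] = u$uuvwuuuuv
  rot[10] = $uuvwuuuuvu
Sorted (with $ < everything):
  sorted[0] = $uuvwuuuuvu
  sorted[1] = u$uuvwuuuuv
  sorted[2] = uuuuvu$uuvw
  sorted[3] = uuuvu$uuvwu
  sorted[4] = uuvu$uuvwuu
  sorted[5] = uuvwuuuuvu$
  sorted[6] = uvu$uuvwuuu
  sorted[7] = uvwuuuuvu$u
  sorted[8] = vu$uuvwuuuu
  sorted[9] = vwuuuuvu$uu
  sorted[10] = wuuuuvu$uuv
sorted[10] = wuuuuvu$uuv

Answer: wuuuuvu$uuv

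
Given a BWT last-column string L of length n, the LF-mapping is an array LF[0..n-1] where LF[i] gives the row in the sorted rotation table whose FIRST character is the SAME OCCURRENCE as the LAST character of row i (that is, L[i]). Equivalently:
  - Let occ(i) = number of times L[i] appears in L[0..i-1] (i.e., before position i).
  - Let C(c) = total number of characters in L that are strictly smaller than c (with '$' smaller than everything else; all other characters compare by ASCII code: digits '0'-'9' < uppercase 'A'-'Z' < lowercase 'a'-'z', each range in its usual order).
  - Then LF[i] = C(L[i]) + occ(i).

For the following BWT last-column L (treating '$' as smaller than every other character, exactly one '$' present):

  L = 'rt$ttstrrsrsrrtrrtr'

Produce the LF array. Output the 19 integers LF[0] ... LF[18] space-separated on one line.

Char counts: '$':1, 'r':9, 's':3, 't':6
C (first-col start): C('$')=0, C('r')=1, C('s')=10, C('t')=13
L[0]='r': occ=0, LF[0]=C('r')+0=1+0=1
L[1]='t': occ=0, LF[1]=C('t')+0=13+0=13
L[2]='$': occ=0, LF[2]=C('$')+0=0+0=0
L[3]='t': occ=1, LF[3]=C('t')+1=13+1=14
L[4]='t': occ=2, LF[4]=C('t')+2=13+2=15
L[5]='s': occ=0, LF[5]=C('s')+0=10+0=10
L[6]='t': occ=3, LF[6]=C('t')+3=13+3=16
L[7]='r': occ=1, LF[7]=C('r')+1=1+1=2
L[8]='r': occ=2, LF[8]=C('r')+2=1+2=3
L[9]='s': occ=1, LF[9]=C('s')+1=10+1=11
L[10]='r': occ=3, LF[10]=C('r')+3=1+3=4
L[11]='s': occ=2, LF[11]=C('s')+2=10+2=12
L[12]='r': occ=4, LF[12]=C('r')+4=1+4=5
L[13]='r': occ=5, LF[13]=C('r')+5=1+5=6
L[14]='t': occ=4, LF[14]=C('t')+4=13+4=17
L[15]='r': occ=6, LF[15]=C('r')+6=1+6=7
L[16]='r': occ=7, LF[16]=C('r')+7=1+7=8
L[17]='t': occ=5, LF[17]=C('t')+5=13+5=18
L[18]='r': occ=8, LF[18]=C('r')+8=1+8=9

Answer: 1 13 0 14 15 10 16 2 3 11 4 12 5 6 17 7 8 18 9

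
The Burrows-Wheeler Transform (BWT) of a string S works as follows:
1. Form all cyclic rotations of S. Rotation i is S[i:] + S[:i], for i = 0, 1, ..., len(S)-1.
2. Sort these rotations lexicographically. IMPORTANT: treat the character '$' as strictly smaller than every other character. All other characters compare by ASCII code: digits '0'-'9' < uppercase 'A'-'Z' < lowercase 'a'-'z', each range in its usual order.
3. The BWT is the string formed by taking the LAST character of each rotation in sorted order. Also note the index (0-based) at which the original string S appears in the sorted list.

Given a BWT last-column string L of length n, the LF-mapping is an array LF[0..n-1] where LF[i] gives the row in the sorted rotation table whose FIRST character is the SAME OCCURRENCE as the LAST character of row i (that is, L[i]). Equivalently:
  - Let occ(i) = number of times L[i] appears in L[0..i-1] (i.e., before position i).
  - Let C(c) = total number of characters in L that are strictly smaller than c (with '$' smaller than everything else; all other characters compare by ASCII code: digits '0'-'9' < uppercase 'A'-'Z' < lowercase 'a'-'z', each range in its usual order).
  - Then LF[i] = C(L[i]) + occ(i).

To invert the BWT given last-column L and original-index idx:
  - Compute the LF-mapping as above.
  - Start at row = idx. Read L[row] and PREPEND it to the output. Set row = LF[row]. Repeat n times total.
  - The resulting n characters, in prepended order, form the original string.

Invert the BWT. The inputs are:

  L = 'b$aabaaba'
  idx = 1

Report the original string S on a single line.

LF mapping: 6 0 1 2 7 3 4 8 5
Walk LF starting at row 1, prepending L[row]:
  step 1: row=1, L[1]='$', prepend. Next row=LF[1]=0
  step 2: row=0, L[0]='b', prepend. Next row=LF[0]=6
  step 3: row=6, L[6]='a', prepend. Next row=LF[6]=4
  step 4: row=4, L[4]='b', prepend. Next row=LF[4]=7
  step 5: row=7, L[7]='b', prepend. Next row=LF[7]=8
  step 6: row=8, L[8]='a', prepend. Next row=LF[8]=5
  step 7: row=5, L[5]='a', prepend. Next row=LF[5]=3
  step 8: row=3, L[3]='a', prepend. Next row=LF[3]=2
  step 9: row=2, L[2]='a', prepend. Next row=LF[2]=1
Reversed output: aaaabbab$

Answer: aaaabbab$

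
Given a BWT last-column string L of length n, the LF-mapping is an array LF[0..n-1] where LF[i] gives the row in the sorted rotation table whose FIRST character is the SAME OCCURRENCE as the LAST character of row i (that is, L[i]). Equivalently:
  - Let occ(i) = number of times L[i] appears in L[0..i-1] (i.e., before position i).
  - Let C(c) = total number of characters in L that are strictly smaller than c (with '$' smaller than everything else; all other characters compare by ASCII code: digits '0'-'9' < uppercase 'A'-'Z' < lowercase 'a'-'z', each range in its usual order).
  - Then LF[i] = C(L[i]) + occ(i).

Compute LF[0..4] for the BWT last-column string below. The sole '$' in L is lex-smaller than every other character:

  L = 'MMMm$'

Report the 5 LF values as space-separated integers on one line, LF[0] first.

Char counts: '$':1, 'M':3, 'm':1
C (first-col start): C('$')=0, C('M')=1, C('m')=4
L[0]='M': occ=0, LF[0]=C('M')+0=1+0=1
L[1]='M': occ=1, LF[1]=C('M')+1=1+1=2
L[2]='M': occ=2, LF[2]=C('M')+2=1+2=3
L[3]='m': occ=0, LF[3]=C('m')+0=4+0=4
L[4]='$': occ=0, LF[4]=C('$')+0=0+0=0

Answer: 1 2 3 4 0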